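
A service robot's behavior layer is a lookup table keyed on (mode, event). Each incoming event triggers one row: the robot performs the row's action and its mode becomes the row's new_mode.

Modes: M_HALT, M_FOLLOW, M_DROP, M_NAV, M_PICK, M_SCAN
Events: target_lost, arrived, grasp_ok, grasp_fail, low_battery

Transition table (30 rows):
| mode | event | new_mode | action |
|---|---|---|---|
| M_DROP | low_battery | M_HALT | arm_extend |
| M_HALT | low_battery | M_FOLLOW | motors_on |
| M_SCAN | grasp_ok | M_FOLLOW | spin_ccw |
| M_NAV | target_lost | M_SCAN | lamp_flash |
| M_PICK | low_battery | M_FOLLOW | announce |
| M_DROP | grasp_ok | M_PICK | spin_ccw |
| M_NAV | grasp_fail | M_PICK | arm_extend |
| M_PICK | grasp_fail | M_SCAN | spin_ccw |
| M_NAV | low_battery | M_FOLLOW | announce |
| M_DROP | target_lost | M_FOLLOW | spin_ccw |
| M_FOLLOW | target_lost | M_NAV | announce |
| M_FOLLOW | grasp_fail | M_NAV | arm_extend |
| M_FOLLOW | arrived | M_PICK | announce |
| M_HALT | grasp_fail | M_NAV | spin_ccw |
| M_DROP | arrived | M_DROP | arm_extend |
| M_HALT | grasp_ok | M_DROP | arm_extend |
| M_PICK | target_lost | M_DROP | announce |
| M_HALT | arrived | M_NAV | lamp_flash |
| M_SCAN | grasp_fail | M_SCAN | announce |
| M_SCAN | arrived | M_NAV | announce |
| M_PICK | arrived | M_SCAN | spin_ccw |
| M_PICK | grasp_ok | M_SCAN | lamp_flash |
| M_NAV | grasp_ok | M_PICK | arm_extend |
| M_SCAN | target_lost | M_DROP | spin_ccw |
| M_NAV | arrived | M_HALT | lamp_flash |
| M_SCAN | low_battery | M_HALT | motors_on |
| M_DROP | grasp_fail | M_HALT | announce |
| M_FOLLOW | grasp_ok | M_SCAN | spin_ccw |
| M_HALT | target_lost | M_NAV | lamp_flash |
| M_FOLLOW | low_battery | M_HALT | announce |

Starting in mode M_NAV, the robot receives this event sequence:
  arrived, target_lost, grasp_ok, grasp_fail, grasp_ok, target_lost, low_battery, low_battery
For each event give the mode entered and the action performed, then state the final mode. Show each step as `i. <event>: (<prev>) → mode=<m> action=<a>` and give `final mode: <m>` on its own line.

final mode: M_HALT

1. arrived: (M_NAV) → mode=M_HALT action=lamp_flash
2. target_lost: (M_HALT) → mode=M_NAV action=lamp_flash
3. grasp_ok: (M_NAV) → mode=M_PICK action=arm_extend
4. grasp_fail: (M_PICK) → mode=M_SCAN action=spin_ccw
5. grasp_ok: (M_SCAN) → mode=M_FOLLOW action=spin_ccw
6. target_lost: (M_FOLLOW) → mode=M_NAV action=announce
7. low_battery: (M_NAV) → mode=M_FOLLOW action=announce
8. low_battery: (M_FOLLOW) → mode=M_HALT action=announce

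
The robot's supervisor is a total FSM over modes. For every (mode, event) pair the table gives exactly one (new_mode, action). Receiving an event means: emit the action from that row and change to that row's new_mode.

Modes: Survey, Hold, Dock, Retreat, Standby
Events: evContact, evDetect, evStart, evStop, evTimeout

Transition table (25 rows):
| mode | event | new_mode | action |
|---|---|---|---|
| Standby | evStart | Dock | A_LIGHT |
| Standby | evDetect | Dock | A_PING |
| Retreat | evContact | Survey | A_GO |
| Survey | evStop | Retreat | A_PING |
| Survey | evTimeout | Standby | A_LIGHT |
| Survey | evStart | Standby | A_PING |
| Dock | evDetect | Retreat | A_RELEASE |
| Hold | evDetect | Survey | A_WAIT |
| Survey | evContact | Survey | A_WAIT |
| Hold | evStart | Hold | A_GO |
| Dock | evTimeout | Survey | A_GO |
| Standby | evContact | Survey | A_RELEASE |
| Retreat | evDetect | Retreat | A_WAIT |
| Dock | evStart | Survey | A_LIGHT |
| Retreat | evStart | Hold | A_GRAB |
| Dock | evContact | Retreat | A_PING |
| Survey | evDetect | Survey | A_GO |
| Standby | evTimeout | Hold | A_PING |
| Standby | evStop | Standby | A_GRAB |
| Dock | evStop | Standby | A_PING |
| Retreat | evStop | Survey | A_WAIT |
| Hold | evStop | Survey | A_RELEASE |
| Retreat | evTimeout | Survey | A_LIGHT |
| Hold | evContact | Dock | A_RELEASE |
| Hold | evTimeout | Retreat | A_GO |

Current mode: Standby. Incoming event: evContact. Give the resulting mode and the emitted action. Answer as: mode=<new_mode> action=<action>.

current mode = Standby; filter table to that mode:
  (Standby, evStart) → (Dock, A_LIGHT)
  (Standby, evDetect) → (Dock, A_PING)
  (Standby, evContact) → (Survey, A_RELEASE)  ← event matches
  (Standby, evTimeout) → (Hold, A_PING)
  (Standby, evStop) → (Standby, A_GRAB)
event = evContact selects (Survey, A_RELEASE)

mode=Survey action=A_RELEASE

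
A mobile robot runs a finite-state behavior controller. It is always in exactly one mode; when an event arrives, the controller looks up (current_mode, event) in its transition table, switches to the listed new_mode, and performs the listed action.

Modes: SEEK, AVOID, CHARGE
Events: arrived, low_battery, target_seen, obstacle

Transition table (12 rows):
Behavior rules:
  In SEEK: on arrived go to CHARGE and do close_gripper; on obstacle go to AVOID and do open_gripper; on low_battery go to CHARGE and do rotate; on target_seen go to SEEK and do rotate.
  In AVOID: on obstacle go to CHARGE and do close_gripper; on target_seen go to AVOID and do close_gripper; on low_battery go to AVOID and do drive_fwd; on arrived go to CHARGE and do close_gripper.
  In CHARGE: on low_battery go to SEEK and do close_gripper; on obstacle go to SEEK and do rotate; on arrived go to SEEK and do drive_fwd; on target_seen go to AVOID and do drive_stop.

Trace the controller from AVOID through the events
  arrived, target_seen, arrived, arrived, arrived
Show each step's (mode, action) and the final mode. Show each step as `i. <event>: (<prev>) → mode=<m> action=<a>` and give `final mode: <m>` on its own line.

final mode: CHARGE

1. arrived: (AVOID) → mode=CHARGE action=close_gripper
2. target_seen: (CHARGE) → mode=AVOID action=drive_stop
3. arrived: (AVOID) → mode=CHARGE action=close_gripper
4. arrived: (CHARGE) → mode=SEEK action=drive_fwd
5. arrived: (SEEK) → mode=CHARGE action=close_gripper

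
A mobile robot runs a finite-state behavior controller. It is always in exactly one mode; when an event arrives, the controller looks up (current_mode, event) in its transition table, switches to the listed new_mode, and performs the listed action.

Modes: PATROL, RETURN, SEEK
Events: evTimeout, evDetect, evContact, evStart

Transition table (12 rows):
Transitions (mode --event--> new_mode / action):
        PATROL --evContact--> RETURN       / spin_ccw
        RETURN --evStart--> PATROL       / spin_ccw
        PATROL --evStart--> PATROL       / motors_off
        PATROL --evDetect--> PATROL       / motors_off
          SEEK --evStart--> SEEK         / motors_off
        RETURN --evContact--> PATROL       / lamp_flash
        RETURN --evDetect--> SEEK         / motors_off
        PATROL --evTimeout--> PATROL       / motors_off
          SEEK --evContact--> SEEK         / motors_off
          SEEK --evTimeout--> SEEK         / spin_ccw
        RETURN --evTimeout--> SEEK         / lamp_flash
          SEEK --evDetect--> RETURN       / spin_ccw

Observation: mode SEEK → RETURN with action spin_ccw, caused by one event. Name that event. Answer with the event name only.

try evTimeout: (SEEK, evTimeout) → (SEEK, spin_ccw)
try evDetect: (SEEK, evDetect) → (RETURN, spin_ccw)  ← matches
try evContact: (SEEK, evContact) → (SEEK, motors_off)
try evStart: (SEEK, evStart) → (SEEK, motors_off)

evDetect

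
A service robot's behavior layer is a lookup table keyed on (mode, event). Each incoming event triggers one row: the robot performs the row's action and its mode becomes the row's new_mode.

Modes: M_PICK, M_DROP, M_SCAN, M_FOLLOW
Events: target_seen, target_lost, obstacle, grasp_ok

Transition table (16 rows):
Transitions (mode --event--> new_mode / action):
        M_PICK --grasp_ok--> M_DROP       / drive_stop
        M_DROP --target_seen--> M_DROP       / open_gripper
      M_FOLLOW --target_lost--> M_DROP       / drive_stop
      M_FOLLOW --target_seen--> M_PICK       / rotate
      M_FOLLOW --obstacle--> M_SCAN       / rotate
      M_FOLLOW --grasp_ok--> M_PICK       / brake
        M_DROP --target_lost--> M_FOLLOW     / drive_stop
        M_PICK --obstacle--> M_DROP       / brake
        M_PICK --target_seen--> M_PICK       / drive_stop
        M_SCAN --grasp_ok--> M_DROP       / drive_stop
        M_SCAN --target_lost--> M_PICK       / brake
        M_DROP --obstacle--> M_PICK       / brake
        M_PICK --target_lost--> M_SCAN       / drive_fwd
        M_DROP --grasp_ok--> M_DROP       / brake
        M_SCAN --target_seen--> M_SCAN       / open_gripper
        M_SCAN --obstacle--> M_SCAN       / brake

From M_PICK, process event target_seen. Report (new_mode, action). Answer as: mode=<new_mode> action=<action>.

mode=M_PICK action=drive_stop

current mode = M_PICK; filter table to that mode:
  (M_PICK, grasp_ok) → (M_DROP, drive_stop)
  (M_PICK, obstacle) → (M_DROP, brake)
  (M_PICK, target_seen) → (M_PICK, drive_stop)  ← event matches
  (M_PICK, target_lost) → (M_SCAN, drive_fwd)
event = target_seen selects (M_PICK, drive_stop)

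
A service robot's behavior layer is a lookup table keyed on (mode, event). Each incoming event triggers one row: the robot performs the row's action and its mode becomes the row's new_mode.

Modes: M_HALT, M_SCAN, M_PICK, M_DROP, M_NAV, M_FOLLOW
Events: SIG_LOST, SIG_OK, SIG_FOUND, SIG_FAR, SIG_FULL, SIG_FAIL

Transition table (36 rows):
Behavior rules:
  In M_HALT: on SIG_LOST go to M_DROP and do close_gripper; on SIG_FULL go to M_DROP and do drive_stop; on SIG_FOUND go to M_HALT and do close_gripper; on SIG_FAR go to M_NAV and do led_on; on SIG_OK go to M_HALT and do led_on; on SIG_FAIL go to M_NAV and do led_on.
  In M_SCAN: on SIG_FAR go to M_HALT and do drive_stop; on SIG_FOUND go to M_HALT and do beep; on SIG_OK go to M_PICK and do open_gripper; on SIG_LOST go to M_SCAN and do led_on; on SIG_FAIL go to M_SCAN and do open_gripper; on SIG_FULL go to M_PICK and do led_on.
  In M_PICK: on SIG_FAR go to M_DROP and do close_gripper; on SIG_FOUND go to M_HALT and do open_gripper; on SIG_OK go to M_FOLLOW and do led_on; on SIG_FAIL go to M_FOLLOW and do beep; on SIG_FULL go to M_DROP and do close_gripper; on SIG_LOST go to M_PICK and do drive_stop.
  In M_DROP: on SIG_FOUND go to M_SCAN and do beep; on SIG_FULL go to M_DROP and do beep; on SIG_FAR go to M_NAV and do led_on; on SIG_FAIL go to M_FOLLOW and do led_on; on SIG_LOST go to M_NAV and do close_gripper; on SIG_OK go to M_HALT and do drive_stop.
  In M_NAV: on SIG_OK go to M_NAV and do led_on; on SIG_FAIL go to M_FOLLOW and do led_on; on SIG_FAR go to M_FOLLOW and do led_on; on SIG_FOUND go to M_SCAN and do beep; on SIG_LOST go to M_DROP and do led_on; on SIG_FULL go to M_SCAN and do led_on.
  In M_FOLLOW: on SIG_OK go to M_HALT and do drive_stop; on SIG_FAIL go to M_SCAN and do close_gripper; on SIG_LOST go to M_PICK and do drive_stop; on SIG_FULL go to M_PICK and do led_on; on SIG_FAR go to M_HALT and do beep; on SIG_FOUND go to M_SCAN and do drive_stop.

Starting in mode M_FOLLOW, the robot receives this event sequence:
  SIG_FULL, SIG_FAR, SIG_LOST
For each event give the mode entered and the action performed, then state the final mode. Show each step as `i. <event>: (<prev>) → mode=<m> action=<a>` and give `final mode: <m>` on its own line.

1. SIG_FULL: (M_FOLLOW) → mode=M_PICK action=led_on
2. SIG_FAR: (M_PICK) → mode=M_DROP action=close_gripper
3. SIG_LOST: (M_DROP) → mode=M_NAV action=close_gripper

final mode: M_NAV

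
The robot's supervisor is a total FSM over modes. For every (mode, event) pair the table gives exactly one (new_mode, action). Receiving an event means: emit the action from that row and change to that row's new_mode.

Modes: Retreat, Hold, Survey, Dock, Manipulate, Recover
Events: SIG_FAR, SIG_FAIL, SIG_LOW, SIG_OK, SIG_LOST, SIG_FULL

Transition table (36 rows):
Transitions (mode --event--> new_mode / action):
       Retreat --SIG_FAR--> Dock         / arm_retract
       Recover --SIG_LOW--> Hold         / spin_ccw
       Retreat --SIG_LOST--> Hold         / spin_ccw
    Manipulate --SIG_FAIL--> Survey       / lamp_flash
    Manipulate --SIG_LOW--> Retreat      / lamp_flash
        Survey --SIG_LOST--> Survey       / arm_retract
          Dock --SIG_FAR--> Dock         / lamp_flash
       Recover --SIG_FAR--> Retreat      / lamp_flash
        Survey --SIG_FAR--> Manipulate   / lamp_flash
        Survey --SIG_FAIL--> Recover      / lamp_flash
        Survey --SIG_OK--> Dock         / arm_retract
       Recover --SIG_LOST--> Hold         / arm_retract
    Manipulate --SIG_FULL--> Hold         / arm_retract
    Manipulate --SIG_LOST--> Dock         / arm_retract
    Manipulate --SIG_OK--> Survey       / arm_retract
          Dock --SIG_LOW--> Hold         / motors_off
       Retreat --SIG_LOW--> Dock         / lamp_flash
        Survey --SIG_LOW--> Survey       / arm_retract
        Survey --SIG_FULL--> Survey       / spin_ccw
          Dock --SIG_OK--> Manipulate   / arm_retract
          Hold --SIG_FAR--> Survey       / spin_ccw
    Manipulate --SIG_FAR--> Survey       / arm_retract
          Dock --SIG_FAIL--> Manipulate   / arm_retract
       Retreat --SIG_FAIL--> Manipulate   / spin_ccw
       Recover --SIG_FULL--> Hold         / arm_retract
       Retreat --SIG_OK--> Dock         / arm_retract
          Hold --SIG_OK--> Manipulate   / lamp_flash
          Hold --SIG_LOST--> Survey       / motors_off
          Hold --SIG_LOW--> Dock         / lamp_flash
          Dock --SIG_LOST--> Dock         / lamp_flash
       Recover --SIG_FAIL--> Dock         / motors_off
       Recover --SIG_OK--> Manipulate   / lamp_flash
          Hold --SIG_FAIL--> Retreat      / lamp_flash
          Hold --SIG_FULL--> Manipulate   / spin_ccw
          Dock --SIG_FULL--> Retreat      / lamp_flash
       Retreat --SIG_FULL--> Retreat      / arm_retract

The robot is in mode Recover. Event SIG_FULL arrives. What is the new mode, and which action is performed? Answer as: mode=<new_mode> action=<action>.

current mode = Recover; filter table to that mode:
  (Recover, SIG_LOW) → (Hold, spin_ccw)
  (Recover, SIG_FAR) → (Retreat, lamp_flash)
  (Recover, SIG_LOST) → (Hold, arm_retract)
  (Recover, SIG_FULL) → (Hold, arm_retract)  ← event matches
  (Recover, SIG_FAIL) → (Dock, motors_off)
  (Recover, SIG_OK) → (Manipulate, lamp_flash)
event = SIG_FULL selects (Hold, arm_retract)

mode=Hold action=arm_retract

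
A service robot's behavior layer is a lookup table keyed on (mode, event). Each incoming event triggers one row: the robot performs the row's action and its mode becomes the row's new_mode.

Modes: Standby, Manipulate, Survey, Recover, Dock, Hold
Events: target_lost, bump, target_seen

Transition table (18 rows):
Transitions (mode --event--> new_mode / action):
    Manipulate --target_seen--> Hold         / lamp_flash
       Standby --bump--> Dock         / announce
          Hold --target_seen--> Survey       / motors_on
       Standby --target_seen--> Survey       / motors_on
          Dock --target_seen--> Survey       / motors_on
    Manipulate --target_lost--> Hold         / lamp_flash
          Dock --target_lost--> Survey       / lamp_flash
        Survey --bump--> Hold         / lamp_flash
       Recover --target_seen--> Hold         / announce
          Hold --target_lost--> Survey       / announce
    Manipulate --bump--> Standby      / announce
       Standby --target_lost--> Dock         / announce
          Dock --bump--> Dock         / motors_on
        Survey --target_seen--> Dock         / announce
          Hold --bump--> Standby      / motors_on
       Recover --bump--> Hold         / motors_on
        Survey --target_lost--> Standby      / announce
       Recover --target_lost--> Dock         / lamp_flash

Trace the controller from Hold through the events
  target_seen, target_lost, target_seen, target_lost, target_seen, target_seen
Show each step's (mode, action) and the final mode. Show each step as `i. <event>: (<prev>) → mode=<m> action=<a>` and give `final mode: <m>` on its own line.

1. target_seen: (Hold) → mode=Survey action=motors_on
2. target_lost: (Survey) → mode=Standby action=announce
3. target_seen: (Standby) → mode=Survey action=motors_on
4. target_lost: (Survey) → mode=Standby action=announce
5. target_seen: (Standby) → mode=Survey action=motors_on
6. target_seen: (Survey) → mode=Dock action=announce

final mode: Dock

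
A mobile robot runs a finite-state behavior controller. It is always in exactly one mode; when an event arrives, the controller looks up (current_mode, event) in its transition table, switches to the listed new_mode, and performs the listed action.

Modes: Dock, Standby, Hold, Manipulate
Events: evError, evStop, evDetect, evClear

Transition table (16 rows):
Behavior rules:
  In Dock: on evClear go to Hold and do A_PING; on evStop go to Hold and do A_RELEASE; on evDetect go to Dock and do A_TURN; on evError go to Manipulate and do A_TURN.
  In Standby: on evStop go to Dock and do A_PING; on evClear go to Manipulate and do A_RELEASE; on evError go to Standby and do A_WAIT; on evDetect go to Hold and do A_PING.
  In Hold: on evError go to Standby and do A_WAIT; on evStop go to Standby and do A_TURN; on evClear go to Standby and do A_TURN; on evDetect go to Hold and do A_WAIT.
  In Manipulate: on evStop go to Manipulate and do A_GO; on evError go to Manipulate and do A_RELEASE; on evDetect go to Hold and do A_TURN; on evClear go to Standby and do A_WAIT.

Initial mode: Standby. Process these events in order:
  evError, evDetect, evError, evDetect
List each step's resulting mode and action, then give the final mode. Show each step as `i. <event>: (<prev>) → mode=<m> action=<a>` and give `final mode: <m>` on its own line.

final mode: Hold

1. evError: (Standby) → mode=Standby action=A_WAIT
2. evDetect: (Standby) → mode=Hold action=A_PING
3. evError: (Hold) → mode=Standby action=A_WAIT
4. evDetect: (Standby) → mode=Hold action=A_PING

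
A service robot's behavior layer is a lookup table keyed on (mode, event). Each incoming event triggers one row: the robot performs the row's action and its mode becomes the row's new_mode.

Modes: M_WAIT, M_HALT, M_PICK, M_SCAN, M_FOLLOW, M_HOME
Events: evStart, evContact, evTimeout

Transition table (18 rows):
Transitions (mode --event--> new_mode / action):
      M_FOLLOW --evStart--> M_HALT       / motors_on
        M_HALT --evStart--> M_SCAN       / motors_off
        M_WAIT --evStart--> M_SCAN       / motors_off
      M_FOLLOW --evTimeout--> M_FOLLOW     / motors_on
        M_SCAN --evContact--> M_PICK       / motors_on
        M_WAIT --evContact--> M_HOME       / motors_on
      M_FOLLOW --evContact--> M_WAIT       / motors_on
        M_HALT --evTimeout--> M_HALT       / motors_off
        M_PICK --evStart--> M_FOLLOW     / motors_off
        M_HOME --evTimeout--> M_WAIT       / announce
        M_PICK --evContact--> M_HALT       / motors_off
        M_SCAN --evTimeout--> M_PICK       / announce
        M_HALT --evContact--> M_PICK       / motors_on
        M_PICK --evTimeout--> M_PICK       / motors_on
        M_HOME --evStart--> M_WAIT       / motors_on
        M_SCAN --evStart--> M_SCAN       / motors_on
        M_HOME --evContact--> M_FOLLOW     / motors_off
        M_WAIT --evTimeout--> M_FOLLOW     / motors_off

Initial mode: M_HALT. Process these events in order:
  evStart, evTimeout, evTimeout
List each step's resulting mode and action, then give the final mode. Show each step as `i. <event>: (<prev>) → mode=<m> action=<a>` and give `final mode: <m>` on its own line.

final mode: M_PICK

1. evStart: (M_HALT) → mode=M_SCAN action=motors_off
2. evTimeout: (M_SCAN) → mode=M_PICK action=announce
3. evTimeout: (M_PICK) → mode=M_PICK action=motors_on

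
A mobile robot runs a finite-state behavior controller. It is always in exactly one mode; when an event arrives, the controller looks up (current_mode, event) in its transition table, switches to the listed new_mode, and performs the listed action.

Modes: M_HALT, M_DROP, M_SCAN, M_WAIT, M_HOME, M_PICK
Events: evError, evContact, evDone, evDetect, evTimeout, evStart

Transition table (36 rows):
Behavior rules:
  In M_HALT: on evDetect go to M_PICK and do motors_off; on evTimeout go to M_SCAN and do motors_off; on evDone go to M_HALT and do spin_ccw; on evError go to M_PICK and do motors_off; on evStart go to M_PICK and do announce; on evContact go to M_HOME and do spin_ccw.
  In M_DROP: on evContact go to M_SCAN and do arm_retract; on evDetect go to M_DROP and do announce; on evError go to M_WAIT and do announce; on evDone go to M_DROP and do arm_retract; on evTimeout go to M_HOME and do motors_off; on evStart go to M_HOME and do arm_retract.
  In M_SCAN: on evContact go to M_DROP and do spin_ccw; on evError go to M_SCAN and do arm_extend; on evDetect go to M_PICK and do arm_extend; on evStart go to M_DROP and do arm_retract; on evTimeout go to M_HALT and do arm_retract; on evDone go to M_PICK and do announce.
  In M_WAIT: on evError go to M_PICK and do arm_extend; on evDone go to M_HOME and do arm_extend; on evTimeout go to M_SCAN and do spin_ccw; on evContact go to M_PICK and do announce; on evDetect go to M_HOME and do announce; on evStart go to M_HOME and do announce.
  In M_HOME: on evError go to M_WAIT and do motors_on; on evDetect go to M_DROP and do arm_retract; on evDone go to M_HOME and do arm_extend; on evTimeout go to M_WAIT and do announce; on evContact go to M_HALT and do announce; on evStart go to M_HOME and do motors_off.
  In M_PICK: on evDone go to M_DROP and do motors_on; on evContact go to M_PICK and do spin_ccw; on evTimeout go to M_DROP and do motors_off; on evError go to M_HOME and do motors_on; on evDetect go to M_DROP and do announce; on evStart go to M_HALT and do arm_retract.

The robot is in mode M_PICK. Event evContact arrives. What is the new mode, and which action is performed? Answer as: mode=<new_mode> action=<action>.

current mode = M_PICK; filter table to that mode:
  (M_PICK, evDone) → (M_DROP, motors_on)
  (M_PICK, evContact) → (M_PICK, spin_ccw)  ← event matches
  (M_PICK, evTimeout) → (M_DROP, motors_off)
  (M_PICK, evError) → (M_HOME, motors_on)
  (M_PICK, evDetect) → (M_DROP, announce)
  (M_PICK, evStart) → (M_HALT, arm_retract)
event = evContact selects (M_PICK, spin_ccw)

mode=M_PICK action=spin_ccw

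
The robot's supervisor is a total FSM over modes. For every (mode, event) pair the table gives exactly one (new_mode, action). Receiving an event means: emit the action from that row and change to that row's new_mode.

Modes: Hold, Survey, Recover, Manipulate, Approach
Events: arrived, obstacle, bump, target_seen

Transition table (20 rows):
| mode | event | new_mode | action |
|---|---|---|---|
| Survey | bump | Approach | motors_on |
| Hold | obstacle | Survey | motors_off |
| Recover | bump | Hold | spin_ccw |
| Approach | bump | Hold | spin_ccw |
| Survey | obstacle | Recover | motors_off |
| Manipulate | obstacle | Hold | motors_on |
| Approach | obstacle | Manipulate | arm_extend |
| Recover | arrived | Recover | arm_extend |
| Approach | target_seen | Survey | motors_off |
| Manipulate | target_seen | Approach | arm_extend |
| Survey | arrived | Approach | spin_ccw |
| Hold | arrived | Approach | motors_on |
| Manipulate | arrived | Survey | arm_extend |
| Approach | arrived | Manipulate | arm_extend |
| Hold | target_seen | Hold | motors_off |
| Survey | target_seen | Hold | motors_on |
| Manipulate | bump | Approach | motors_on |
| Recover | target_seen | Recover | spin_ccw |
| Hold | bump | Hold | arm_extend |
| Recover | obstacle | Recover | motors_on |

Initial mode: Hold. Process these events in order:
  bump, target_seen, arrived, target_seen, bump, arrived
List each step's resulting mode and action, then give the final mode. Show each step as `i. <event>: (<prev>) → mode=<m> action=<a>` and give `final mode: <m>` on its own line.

1. bump: (Hold) → mode=Hold action=arm_extend
2. target_seen: (Hold) → mode=Hold action=motors_off
3. arrived: (Hold) → mode=Approach action=motors_on
4. target_seen: (Approach) → mode=Survey action=motors_off
5. bump: (Survey) → mode=Approach action=motors_on
6. arrived: (Approach) → mode=Manipulate action=arm_extend

final mode: Manipulate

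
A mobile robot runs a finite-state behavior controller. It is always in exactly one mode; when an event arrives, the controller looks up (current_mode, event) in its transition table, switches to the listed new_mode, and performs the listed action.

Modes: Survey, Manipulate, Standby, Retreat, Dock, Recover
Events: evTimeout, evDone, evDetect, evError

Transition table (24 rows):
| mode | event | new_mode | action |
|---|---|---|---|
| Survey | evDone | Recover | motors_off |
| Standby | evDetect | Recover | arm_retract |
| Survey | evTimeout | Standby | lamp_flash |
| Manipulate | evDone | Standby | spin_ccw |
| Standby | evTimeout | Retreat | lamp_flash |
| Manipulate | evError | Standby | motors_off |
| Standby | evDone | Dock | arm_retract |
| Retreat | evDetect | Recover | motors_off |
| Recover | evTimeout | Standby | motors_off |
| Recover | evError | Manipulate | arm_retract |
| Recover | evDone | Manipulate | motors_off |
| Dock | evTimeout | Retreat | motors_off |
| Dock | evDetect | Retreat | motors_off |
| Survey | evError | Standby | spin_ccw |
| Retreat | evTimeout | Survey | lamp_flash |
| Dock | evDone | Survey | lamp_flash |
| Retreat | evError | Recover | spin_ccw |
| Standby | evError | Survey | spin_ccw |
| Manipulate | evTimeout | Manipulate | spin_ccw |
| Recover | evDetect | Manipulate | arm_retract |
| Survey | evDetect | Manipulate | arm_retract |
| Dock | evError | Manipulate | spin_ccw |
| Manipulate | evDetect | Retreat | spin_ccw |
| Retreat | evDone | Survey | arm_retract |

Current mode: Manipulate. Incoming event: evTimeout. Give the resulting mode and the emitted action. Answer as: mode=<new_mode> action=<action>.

current mode = Manipulate; filter table to that mode:
  (Manipulate, evDone) → (Standby, spin_ccw)
  (Manipulate, evError) → (Standby, motors_off)
  (Manipulate, evTimeout) → (Manipulate, spin_ccw)  ← event matches
  (Manipulate, evDetect) → (Retreat, spin_ccw)
event = evTimeout selects (Manipulate, spin_ccw)

mode=Manipulate action=spin_ccw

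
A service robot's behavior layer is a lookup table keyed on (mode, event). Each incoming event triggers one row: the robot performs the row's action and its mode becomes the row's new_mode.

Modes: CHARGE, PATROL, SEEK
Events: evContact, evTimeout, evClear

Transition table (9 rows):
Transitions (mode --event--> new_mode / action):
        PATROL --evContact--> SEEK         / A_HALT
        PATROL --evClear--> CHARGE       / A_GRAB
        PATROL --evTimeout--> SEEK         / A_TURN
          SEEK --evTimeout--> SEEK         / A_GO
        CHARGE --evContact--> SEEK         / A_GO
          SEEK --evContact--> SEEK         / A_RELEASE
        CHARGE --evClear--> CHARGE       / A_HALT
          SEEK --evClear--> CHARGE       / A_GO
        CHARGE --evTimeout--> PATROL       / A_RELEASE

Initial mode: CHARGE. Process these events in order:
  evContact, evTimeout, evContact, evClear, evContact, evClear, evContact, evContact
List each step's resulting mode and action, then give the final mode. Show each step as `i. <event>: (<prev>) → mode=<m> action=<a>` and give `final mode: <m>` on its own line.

1. evContact: (CHARGE) → mode=SEEK action=A_GO
2. evTimeout: (SEEK) → mode=SEEK action=A_GO
3. evContact: (SEEK) → mode=SEEK action=A_RELEASE
4. evClear: (SEEK) → mode=CHARGE action=A_GO
5. evContact: (CHARGE) → mode=SEEK action=A_GO
6. evClear: (SEEK) → mode=CHARGE action=A_GO
7. evContact: (CHARGE) → mode=SEEK action=A_GO
8. evContact: (SEEK) → mode=SEEK action=A_RELEASE

final mode: SEEK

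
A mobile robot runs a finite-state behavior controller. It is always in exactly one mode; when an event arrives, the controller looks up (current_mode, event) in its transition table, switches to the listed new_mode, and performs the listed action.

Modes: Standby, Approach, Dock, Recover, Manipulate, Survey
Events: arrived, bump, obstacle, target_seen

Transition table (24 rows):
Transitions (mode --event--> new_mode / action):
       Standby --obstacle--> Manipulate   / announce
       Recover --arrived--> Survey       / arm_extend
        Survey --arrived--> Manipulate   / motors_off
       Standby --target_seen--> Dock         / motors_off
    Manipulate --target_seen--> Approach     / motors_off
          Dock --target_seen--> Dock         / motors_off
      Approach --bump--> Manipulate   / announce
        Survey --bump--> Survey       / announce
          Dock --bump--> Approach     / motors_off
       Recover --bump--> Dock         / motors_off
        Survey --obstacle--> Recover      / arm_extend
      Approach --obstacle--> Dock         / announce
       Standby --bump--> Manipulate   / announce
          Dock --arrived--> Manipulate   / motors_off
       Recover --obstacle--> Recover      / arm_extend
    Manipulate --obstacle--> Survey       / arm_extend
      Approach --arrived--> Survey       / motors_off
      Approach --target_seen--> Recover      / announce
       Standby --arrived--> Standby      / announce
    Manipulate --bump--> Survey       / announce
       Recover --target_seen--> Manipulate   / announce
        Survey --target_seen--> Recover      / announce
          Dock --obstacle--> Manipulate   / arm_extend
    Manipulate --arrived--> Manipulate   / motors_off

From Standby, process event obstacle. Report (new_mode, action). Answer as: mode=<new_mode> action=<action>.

mode=Manipulate action=announce

current mode = Standby; filter table to that mode:
  (Standby, obstacle) → (Manipulate, announce)  ← event matches
  (Standby, target_seen) → (Dock, motors_off)
  (Standby, bump) → (Manipulate, announce)
  (Standby, arrived) → (Standby, announce)
event = obstacle selects (Manipulate, announce)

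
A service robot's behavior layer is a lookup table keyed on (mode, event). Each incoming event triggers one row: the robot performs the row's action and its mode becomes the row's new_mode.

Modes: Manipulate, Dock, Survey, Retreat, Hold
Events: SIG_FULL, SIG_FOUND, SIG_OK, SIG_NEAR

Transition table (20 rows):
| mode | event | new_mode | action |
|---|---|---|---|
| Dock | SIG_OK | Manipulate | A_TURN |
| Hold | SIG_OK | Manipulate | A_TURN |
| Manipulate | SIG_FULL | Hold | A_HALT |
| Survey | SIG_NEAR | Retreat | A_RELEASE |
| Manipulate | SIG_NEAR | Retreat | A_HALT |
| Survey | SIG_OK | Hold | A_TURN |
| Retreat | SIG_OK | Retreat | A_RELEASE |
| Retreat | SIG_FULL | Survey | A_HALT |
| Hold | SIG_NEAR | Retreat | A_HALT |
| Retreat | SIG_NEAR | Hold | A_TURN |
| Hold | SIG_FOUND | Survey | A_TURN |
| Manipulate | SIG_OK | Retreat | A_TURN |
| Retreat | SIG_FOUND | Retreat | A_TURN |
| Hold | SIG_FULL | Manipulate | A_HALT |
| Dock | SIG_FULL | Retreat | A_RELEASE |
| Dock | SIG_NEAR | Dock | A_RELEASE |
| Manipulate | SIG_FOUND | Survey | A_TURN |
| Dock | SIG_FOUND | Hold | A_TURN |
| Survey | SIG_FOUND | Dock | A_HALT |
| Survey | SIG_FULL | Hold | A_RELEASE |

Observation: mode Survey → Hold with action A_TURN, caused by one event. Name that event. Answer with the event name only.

try SIG_FULL: (Survey, SIG_FULL) → (Hold, A_RELEASE)
try SIG_FOUND: (Survey, SIG_FOUND) → (Dock, A_HALT)
try SIG_OK: (Survey, SIG_OK) → (Hold, A_TURN)  ← matches
try SIG_NEAR: (Survey, SIG_NEAR) → (Retreat, A_RELEASE)

SIG_OK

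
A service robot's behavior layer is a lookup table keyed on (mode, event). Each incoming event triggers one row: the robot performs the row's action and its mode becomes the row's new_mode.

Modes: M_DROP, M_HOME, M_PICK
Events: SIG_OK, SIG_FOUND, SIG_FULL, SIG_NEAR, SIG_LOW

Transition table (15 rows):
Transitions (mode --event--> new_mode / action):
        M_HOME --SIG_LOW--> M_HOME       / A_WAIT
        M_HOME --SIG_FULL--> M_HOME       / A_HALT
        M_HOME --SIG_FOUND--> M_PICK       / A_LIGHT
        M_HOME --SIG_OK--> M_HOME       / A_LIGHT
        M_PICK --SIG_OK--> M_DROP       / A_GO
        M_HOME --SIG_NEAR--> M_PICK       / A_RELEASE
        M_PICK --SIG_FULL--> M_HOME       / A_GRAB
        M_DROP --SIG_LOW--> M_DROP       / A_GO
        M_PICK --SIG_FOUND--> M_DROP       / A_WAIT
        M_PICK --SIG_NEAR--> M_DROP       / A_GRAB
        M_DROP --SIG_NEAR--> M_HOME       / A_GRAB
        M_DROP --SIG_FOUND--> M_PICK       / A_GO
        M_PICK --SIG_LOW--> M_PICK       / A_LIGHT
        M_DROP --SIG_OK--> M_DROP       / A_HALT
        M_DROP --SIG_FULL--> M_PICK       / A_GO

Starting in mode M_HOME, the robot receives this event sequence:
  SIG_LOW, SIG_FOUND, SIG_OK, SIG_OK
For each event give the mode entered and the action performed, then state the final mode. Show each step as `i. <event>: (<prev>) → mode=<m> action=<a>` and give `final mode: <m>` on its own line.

final mode: M_DROP

1. SIG_LOW: (M_HOME) → mode=M_HOME action=A_WAIT
2. SIG_FOUND: (M_HOME) → mode=M_PICK action=A_LIGHT
3. SIG_OK: (M_PICK) → mode=M_DROP action=A_GO
4. SIG_OK: (M_DROP) → mode=M_DROP action=A_HALT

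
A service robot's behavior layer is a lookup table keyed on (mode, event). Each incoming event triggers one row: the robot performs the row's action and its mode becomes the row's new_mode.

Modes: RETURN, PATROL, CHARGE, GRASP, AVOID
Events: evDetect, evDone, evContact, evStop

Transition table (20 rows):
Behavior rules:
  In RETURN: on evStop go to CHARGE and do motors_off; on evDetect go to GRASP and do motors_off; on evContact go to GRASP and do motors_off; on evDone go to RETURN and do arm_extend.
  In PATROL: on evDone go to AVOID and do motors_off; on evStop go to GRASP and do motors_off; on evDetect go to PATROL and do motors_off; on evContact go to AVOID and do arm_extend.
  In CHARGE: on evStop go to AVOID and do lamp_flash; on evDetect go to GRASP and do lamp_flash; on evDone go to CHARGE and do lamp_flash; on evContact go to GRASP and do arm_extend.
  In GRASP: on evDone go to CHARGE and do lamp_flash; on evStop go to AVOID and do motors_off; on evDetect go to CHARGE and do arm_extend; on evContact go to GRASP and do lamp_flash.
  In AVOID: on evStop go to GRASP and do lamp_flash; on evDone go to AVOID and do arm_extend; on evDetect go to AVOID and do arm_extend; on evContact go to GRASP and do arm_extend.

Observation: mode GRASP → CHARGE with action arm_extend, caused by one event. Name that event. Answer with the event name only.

evDetect

try evDetect: (GRASP, evDetect) → (CHARGE, arm_extend)  ← matches
try evDone: (GRASP, evDone) → (CHARGE, lamp_flash)
try evContact: (GRASP, evContact) → (GRASP, lamp_flash)
try evStop: (GRASP, evStop) → (AVOID, motors_off)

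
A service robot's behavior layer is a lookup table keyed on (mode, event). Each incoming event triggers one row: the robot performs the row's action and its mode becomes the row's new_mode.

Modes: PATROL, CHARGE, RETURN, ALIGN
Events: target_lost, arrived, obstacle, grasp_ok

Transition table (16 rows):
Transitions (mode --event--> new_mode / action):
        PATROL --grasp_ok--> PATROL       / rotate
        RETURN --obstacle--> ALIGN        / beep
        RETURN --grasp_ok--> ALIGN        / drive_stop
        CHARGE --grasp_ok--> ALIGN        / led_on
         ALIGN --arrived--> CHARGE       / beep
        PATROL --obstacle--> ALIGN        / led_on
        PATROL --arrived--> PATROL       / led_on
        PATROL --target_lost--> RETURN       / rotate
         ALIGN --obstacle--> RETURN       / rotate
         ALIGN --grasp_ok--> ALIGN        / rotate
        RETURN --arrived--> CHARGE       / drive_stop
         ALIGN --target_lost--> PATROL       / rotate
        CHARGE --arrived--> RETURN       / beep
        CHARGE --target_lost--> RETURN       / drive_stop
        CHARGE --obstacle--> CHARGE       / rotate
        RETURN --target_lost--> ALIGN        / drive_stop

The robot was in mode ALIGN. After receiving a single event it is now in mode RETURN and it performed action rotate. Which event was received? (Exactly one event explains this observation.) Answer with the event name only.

try target_lost: (ALIGN, target_lost) → (PATROL, rotate)
try arrived: (ALIGN, arrived) → (CHARGE, beep)
try obstacle: (ALIGN, obstacle) → (RETURN, rotate)  ← matches
try grasp_ok: (ALIGN, grasp_ok) → (ALIGN, rotate)

obstacle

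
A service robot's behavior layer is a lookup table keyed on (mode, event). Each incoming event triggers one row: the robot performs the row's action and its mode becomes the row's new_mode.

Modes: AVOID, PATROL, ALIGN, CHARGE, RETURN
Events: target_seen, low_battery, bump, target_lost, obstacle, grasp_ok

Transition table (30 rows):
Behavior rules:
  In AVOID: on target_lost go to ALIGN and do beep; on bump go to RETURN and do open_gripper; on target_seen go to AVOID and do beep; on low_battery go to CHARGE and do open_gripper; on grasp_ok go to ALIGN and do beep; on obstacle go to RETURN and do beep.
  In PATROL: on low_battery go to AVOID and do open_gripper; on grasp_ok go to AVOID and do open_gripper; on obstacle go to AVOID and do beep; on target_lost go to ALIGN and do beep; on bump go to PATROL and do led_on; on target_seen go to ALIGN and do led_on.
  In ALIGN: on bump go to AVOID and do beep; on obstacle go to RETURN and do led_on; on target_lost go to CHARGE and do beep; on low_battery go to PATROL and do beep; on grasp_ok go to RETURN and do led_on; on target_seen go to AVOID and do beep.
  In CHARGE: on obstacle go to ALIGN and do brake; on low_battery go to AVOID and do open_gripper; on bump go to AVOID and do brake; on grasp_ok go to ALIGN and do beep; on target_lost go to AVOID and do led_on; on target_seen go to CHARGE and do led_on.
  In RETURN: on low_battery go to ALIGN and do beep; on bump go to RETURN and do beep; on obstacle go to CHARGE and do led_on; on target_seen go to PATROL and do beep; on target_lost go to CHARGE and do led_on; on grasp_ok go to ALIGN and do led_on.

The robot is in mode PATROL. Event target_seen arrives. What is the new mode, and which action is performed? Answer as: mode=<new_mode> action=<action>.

mode=ALIGN action=led_on

current mode = PATROL; filter table to that mode:
  (PATROL, low_battery) → (AVOID, open_gripper)
  (PATROL, grasp_ok) → (AVOID, open_gripper)
  (PATROL, obstacle) → (AVOID, beep)
  (PATROL, target_lost) → (ALIGN, beep)
  (PATROL, bump) → (PATROL, led_on)
  (PATROL, target_seen) → (ALIGN, led_on)  ← event matches
event = target_seen selects (ALIGN, led_on)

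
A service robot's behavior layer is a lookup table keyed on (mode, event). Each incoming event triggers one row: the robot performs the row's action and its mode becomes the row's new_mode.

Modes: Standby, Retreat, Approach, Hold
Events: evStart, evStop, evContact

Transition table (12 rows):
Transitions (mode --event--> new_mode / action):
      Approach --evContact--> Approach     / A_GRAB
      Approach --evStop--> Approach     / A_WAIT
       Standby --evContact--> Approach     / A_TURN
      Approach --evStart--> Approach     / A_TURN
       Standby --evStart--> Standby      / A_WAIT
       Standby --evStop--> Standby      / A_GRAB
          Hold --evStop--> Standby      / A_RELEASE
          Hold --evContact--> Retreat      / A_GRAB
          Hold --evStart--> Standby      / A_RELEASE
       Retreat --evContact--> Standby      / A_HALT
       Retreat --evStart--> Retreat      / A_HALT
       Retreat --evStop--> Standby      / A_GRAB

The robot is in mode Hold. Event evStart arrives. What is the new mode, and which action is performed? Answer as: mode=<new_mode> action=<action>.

current mode = Hold; filter table to that mode:
  (Hold, evStop) → (Standby, A_RELEASE)
  (Hold, evContact) → (Retreat, A_GRAB)
  (Hold, evStart) → (Standby, A_RELEASE)  ← event matches
event = evStart selects (Standby, A_RELEASE)

mode=Standby action=A_RELEASE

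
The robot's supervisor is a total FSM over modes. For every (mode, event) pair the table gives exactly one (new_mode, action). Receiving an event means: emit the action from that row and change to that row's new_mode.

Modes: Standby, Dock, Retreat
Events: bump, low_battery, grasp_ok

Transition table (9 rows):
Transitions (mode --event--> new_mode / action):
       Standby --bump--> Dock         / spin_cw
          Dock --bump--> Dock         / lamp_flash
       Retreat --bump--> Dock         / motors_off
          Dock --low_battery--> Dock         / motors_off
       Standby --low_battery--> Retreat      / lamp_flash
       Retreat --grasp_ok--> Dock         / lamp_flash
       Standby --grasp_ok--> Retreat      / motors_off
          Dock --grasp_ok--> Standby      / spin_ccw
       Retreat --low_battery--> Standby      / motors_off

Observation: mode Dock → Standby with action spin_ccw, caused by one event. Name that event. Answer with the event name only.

try bump: (Dock, bump) → (Dock, lamp_flash)
try low_battery: (Dock, low_battery) → (Dock, motors_off)
try grasp_ok: (Dock, grasp_ok) → (Standby, spin_ccw)  ← matches

grasp_ok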